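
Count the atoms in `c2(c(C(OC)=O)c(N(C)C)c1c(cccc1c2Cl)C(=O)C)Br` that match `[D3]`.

The query [D3] means: atom with exactly three heavy-atom neighbours.
Check the 22 heavy atoms by environment: 7× c (aromatic, D3) → match; 3× c (aromatic, D2) → no; 2× C (D3) → match; 2× O (D1) → no; 4× C (D1) → no; 1× N (D3) → match; 1× Br (D1) → no; 1× O (D2) → no; 1× Cl (D1) → no.
Summing the matching environments: 7 + 2 + 1 = 10 matching atoms.

10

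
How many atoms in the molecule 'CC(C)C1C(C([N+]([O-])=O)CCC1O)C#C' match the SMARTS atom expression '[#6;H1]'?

6

Check the 15 heavy atoms by environment: 2× C (H2) → no; 6× C (H1) → match; 1× N (charge +1, H0) → no; 1× O (charge -1, H0) → no; 1× O (H0) → no; 1× C (H0) → no; 2× C (H3) → no; 1× O (H1) → no.
That gives 6 matching atoms.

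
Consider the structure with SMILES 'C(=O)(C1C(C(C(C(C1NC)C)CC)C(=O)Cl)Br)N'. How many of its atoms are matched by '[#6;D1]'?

The query [#6;D1] means: carbon bonded to exactly one heavy atom.
Check the 18 heavy atoms by environment: 8× C (D3) → no; 1× Br (D1) → no; 3× C (D1) → match; 2× O (D1) → no; 1× N (D1) → no; 1× Cl (D1) → no; 1× N (D2) → no; 1× C (D2) → no.
That gives 3 matching atoms.

3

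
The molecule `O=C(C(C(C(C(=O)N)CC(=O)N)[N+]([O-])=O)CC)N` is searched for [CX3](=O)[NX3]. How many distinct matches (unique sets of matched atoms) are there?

3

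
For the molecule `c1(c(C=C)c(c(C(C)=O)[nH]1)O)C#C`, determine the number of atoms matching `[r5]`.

The query [r5] means: r5 matches atoms in a five-membered ring.
Check the 13 heavy atoms by environment: 1× n (aromatic, in 5-ring) → match; 4× c (aromatic, in 5-ring) → match; 6× C (acyclic) → no; 2× O (acyclic) → no.
Summing the matching environments: 1 + 4 = 5 matching atoms.

5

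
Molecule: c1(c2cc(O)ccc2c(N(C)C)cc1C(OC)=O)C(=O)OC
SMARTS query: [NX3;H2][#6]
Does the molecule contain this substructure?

No

The pattern [NX3;H2][#6] describes a trivalent nitrogen with two H attached to carbon — a primary amine.
The closest candidate here is a dimethylamino group (-N(CH3)2), but the nitrogen has H0, not H2. No other fragment satisfies the full query, so there is no match.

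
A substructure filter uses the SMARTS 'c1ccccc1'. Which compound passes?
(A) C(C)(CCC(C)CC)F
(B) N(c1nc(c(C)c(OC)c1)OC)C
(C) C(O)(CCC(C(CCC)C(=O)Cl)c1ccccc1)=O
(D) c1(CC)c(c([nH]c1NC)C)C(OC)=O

c1ccccc1 describes six aromatic carbons in a ring (a benzene ring).
(A) has a methyl group (-CH3) but no six-membered all-carbon aromatic ring is present.
(B) has a methyl group (-CH3) but no six-membered all-carbon aromatic ring is present.
(C) contains a phenyl ring, which satisfies every atom and bond constraint.
(D) has a methyl group (-CH3) but no six-membered all-carbon aromatic ring is present.
So the answer is (C).

C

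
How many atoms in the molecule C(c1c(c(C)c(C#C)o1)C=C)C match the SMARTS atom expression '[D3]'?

4

Check the 12 heavy atoms by environment: 1× o (aromatic, D2) → no; 4× c (aromatic, D3) → match; 3× C (D2) → no; 4× C (D1) → no.
That gives 4 matching atoms.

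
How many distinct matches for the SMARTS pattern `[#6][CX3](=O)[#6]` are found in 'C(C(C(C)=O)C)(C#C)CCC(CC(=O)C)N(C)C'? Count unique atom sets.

2

[#6][CX3](=O)[#6] is the SMARTS for a ketone: a carbonyl carbon (no H) flanked by two carbons.
The molecule carries 2 separate instances of an acetyl/ketone group (-C(=O)CH3) meeting every constraint; each maps to a distinct set of atoms, giving 2 matches.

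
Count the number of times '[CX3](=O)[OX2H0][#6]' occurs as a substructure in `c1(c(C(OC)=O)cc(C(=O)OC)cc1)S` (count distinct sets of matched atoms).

2

[CX3](=O)[OX2H0][#6] is the SMARTS for an ester: a carbonyl carbon bonded to an oxygen that is itself bonded to carbon (no H on that O).
The molecule carries 2 separate instances of a methyl-ester group (-C(=O)OCH3) meeting every constraint; each maps to a distinct set of atoms, giving 2 matches.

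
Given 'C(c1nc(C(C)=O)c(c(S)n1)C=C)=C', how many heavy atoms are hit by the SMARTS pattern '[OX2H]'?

0

The query [OX2H] means: aliphatic oxygen with two connections, one of which is H — an -OH oxygen.
Check the 14 heavy atoms by environment: 2× n (aromatic, H0, X2) → no; 4× c (aromatic, H0, X3) → no; 2× C (H1, X3) → no; 2× C (H2, X3) → no; 1× C (H0, X3) → no; 1× O (H0, X1) → no; 1× C (H3, X4) → no; 1× S (H1, X2) → no.
No environment satisfies the query, so 0 matching atoms.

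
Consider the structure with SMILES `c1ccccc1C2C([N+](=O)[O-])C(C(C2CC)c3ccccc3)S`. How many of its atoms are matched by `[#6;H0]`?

Check the 23 heavy atoms by environment: 5× C (H1) → no; 2× c (aromatic, H0) → match; 10× c (aromatic, H1) → no; 1× C (H2) → no; 1× C (H3) → no; 1× S (H1) → no; 1× N (charge +1, H0) → no; 1× O (charge -1, H0) → no; 1× O (H0) → no.
That gives 2 matching atoms.

2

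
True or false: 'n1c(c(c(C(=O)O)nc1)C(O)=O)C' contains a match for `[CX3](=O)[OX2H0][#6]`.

False

The pattern [CX3](=O)[OX2H0][#6] describes a carbonyl carbon bonded to an oxygen that is itself bonded to carbon (no H on that O) — an ester.
The closest candidate here is a carboxylic acid group (-C(=O)OH), but the singly-bonded O carries H (OX2H1, not H0). No other fragment satisfies the full query, so there is no match.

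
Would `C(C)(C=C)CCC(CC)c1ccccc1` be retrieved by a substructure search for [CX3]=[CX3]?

Yes

The pattern [CX3]=[CX3] describes a non-aromatic C=C double bond between two sp2 carbons — an alkene.
The molecule carries a vinyl group (-CH=CH2), whose atoms satisfy every constraint of the query, so the pattern matches.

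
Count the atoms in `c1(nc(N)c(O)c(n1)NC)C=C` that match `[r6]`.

6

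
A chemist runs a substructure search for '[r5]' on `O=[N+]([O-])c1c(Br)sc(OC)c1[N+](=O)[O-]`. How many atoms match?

5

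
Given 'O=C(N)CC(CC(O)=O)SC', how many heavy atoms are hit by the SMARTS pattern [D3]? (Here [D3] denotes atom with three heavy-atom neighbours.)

3

Check the 11 heavy atoms by environment: 2× C (D2) → no; 3× C (D3) → match; 1× S (D2) → no; 1× C (D1) → no; 3× O (D1) → no; 1× N (D1) → no.
That gives 3 matching atoms.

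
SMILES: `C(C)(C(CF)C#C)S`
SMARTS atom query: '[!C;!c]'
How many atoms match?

The query [!C;!c] means: neither aliphatic nor aromatic carbon — same as [!#6].
Check the 8 heavy atoms by environment: 6× C → no; 1× F → match; 1× S → match.
Summing the matching environments: 1 + 1 = 2 matching atoms.

2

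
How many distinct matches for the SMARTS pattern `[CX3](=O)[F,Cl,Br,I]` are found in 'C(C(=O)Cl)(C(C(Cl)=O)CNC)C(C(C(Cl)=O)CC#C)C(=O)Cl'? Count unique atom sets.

[CX3](=O)[F,Cl,Br,I] is the SMARTS for an acyl halide: a carbonyl carbon bonded to a halogen.
The molecule carries 4 separate instances of an acyl chloride (-C(=O)Cl) meeting every constraint; each maps to a distinct set of atoms, giving 4 matches.

4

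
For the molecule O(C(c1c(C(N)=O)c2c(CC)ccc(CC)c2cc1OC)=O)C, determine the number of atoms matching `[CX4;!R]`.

6

The query [CX4;!R] means: aliphatic carbon with four total connections, not in a ring.
Check the 23 heavy atoms by environment: 10× c (aromatic, X3, in 6-ring) → no; 2× C (X3, acyclic) → no; 2× O (X1, acyclic) → no; 1× N (X3, acyclic) → no; 6× C (X4, acyclic) → match; 2× O (X2, acyclic) → no.
That gives 6 matching atoms.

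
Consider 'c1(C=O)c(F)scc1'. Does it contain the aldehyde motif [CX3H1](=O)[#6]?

Yes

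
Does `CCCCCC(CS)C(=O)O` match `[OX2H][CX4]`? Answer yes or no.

The pattern [OX2H][CX4] describes a hydroxyl oxygen bound to an sp3 (X4) carbon — an aliphatic alcohol.
The closest candidate here is a carboxylic acid group (-C(=O)OH), but the -OH is on a CX3 carbonyl carbon, not a CX4 carbon. No other fragment satisfies the full query, so there is no match.

No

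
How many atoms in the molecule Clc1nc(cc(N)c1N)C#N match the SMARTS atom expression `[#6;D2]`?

Check the 11 heavy atoms by environment: 1× n (aromatic, D2) → no; 4× c (aromatic, D3) → no; 1× c (aromatic, D2) → match; 3× N (D1) → no; 1× C (D2) → match; 1× Cl (D1) → no.
Summing the matching environments: 1 + 1 = 2 matching atoms.

2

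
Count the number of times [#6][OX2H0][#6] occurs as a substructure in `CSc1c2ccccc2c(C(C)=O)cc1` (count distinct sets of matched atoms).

[#6][OX2H0][#6] is the SMARTS for an ether: an aliphatic oxygen bridging two carbons with no H on the oxygen.
No fragment in the molecule satisfies every constraint, giving 0 matches.

0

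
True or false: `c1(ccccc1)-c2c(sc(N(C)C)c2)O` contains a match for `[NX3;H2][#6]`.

False

The pattern [NX3;H2][#6] describes a trivalent nitrogen with two H attached to carbon — a primary amine.
The closest candidate here is a dimethylamino group (-N(CH3)2), but the nitrogen has H0, not H2. No other fragment satisfies the full query, so there is no match.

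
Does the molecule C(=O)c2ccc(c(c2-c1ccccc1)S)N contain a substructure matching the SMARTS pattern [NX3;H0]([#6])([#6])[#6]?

No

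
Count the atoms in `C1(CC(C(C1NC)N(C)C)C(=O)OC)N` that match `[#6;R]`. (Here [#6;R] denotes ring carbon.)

5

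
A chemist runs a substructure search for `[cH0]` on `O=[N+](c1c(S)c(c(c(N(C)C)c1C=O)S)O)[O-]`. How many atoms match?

The query [cH0] means: aromatic carbon with no attached hydrogen (substituted or ring-fusion).
Check the 17 heavy atoms by environment: 6× c (aromatic, H0) → match; 2× S (H1) → no; 1× N (charge +1, H0) → no; 1× O (charge -1, H0) → no; 2× O (H0) → no; 1× N (H0) → no; 2× C (H3) → no; 1× O (H1) → no; 1× C (H1) → no.
That gives 6 matching atoms.

6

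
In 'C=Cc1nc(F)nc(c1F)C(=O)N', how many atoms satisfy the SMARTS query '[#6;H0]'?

5

The query [#6;H0] means: any carbon with no attached hydrogen.
Check the 13 heavy atoms by environment: 2× n (aromatic, H0) → no; 4× c (aromatic, H0) → match; 2× F (H0) → no; 1× C (H0) → match; 1× O (H0) → no; 1× N (H2) → no; 1× C (H1) → no; 1× C (H2) → no.
Summing the matching environments: 4 + 1 = 5 matching atoms.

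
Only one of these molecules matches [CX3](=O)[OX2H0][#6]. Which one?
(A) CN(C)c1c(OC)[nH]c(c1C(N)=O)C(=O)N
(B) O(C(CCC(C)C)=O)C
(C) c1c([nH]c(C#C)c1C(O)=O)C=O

[CX3](=O)[OX2H0][#6] describes a carbonyl carbon bonded to an oxygen that is itself bonded to carbon (no H on that O) (an ester).
(A) has a primary amide (-C(=O)NH2) but the carbonyl is bonded to N, not to an O-C linkage.
(B) contains a methyl-ester group (-C(=O)OCH3), which satisfies every atom and bond constraint.
(C) has a carboxylic acid group (-C(=O)OH) but the singly-bonded O carries H (OX2H1, not H0).
So the answer is (B).

B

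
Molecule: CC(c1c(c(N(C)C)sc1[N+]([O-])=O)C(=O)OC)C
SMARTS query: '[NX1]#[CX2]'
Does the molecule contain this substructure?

No

The pattern [NX1]#[CX2] describes a nitrogen triple-bonded to a two-connected carbon — a nitrile.
The closest candidate here is a nitro group (-[N+](=O)[O-]), but there is no C#N triple bond. No other fragment satisfies the full query, so there is no match.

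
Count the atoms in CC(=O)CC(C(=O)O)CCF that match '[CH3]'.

1

The query [CH3] means: aliphatic carbon with exactly three hydrogens.
Check the 11 heavy atoms by environment: 3× C (H2) → no; 1× C (H1) → no; 2× C (H0) → no; 2× O (H0) → no; 1× C (H3) → match; 1× F (H0) → no; 1× O (H1) → no.
That gives 1 matching atom.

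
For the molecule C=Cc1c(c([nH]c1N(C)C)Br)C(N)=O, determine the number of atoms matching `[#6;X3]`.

The query [#6;X3] means: any carbon (aromatic or not) with three total connections.
Check the 14 heavy atoms by environment: 1× n (aromatic, X3) → no; 4× c (aromatic, X3) → match; 3× C (X3) → match; 1× O (X1) → no; 2× N (X3) → no; 1× Br (X1) → no; 2× C (X4) → no.
Summing the matching environments: 4 + 3 = 7 matching atoms.

7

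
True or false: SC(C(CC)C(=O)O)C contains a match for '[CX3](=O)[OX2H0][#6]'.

False

The pattern [CX3](=O)[OX2H0][#6] describes a carbonyl carbon bonded to an oxygen that is itself bonded to carbon (no H on that O) — an ester.
The closest candidate here is a carboxylic acid group (-C(=O)OH), but the singly-bonded O carries H (OX2H1, not H0). No other fragment satisfies the full query, so there is no match.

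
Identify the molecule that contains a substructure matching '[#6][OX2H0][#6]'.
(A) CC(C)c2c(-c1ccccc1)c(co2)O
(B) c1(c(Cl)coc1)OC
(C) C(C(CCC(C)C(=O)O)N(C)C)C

B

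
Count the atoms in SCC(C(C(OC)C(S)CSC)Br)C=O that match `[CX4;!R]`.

8

The query [CX4;!R] means: aliphatic carbon with four total connections, not in a ring.
Check the 15 heavy atoms by environment: 8× C (X4, acyclic) → match; 3× S (X2, acyclic) → no; 1× O (X2, acyclic) → no; 1× Br (X1, acyclic) → no; 1× C (X3, acyclic) → no; 1× O (X1, acyclic) → no.
That gives 8 matching atoms.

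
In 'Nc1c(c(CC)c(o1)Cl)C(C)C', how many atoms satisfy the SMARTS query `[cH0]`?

4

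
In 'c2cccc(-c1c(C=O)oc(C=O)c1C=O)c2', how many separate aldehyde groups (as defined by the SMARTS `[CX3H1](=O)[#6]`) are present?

3

[CX3H1](=O)[#6] is the SMARTS for an aldehyde: an sp2 carbon with one H, double-bonded to O and single-bonded to carbon.
The molecule carries 3 separate instances of an aldehyde (-CHO) meeting every constraint; each maps to a distinct set of atoms, giving 3 matches.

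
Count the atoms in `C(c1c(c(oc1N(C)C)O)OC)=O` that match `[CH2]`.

The query [CH2] means: aliphatic carbon with exactly two hydrogens.
Check the 13 heavy atoms by environment: 1× o (aromatic, H0) → no; 4× c (aromatic, H0) → no; 1× C (H1) → no; 2× O (H0) → no; 1× O (H1) → no; 3× C (H3) → no; 1× N (H0) → no.
No environment satisfies the query, so 0 matching atoms.

0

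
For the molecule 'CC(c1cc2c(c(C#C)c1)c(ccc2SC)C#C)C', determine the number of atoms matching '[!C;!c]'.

1

The query [!C;!c] means: neither aliphatic nor aromatic carbon — same as [!#6].
Check the 19 heavy atoms by environment: 10× c (aromatic) → no; 8× C → no; 1× S → match.
That gives 1 matching atom.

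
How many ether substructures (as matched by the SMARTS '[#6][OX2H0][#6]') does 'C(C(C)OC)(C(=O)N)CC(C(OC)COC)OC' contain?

[#6][OX2H0][#6] is the SMARTS for an ether: an aliphatic oxygen bridging two carbons with no H on the oxygen.
The molecule carries 4 separate instances of a methoxy ether (-OCH3) meeting every constraint; each maps to a distinct set of atoms, giving 4 matches.

4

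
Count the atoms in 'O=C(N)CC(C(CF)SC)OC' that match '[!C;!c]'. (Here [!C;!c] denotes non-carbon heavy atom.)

5

The query [!C;!c] means: neither aliphatic nor aromatic carbon — same as [!#6].
Check the 12 heavy atoms by environment: 7× C → no; 1× S → match; 1× F → match; 2× O → match; 1× N → match.
Summing the matching environments: 1 + 1 + 2 + 1 = 5 matching atoms.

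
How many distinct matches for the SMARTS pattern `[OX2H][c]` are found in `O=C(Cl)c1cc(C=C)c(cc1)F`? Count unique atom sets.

0

[OX2H][c] is the SMARTS for a phenol: a hydroxyl oxygen attached to an aromatic carbon.
No fragment in the molecule satisfies every constraint, giving 0 matches.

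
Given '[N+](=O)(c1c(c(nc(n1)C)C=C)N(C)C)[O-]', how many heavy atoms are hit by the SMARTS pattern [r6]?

The query [r6] means: r6 matches atoms in a six-membered ring.
Check the 15 heavy atoms by environment: 2× n (aromatic, in 6-ring) → match; 4× c (aromatic, in 6-ring) → match; 5× C (acyclic) → no; 1× N (charge +1, acyclic) → no; 1× O (charge -1, acyclic) → no; 1× O (acyclic) → no; 1× N (acyclic) → no.
Summing the matching environments: 2 + 4 = 6 matching atoms.

6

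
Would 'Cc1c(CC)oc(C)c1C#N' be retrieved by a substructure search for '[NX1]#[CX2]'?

Yes

The pattern [NX1]#[CX2] describes a nitrogen triple-bonded to a two-connected carbon — a nitrile.
The molecule carries a nitrile (-C#N), whose atoms satisfy every constraint of the query, so the pattern matches.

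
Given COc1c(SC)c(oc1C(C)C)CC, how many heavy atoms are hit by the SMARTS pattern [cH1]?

The query [cH1] means: aromatic carbon bearing exactly one hydrogen.
Check the 14 heavy atoms by environment: 1× o (aromatic, H0) → no; 4× c (aromatic, H0) → no; 1× C (H2) → no; 5× C (H3) → no; 1× C (H1) → no; 1× S (H0) → no; 1× O (H0) → no.
No environment satisfies the query, so 0 matching atoms.

0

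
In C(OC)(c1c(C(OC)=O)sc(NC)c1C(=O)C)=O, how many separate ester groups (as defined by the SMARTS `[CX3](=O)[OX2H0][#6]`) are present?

2

[CX3](=O)[OX2H0][#6] is the SMARTS for an ester: a carbonyl carbon bonded to an oxygen that is itself bonded to carbon (no H on that O).
The molecule carries 2 separate instances of a methyl-ester group (-C(=O)OCH3) meeting every constraint; each maps to a distinct set of atoms, giving 2 matches.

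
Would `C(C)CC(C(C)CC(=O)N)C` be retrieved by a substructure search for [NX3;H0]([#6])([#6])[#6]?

No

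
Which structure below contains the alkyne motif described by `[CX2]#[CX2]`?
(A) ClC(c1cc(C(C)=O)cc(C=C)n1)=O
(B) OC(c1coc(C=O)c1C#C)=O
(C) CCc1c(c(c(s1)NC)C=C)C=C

[CX2]#[CX2] describes a carbon-carbon triple bond (an alkyne).
(A) has a vinyl group (-CH=CH2) but the C=C is a double bond; both carbons are CX3, not CX2.
(B) contains an ethynyl group (-C#CH), which satisfies every atom and bond constraint.
(C) has a vinyl group (-CH=CH2) but the C=C is a double bond; both carbons are CX3, not CX2.
So the answer is (B).

B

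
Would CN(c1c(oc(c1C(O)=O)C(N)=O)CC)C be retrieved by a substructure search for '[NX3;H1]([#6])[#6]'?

The pattern [NX3;H1]([#6])[#6] describes a trivalent nitrogen with one H, bonded to two carbons — a secondary amine.
The closest candidate here is a dimethylamino group (-N(CH3)2), but the nitrogen has H0, not H1. No other fragment satisfies the full query, so there is no match.

No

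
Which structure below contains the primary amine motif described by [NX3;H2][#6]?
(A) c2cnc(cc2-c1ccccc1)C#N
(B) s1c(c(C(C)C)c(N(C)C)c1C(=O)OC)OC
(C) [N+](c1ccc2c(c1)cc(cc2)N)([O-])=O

[NX3;H2][#6] describes a trivalent nitrogen with two H attached to carbon (a primary amine).
(A) has a nitrile (-C#N) but the nitrogen is NX1 (triple-bonded), not NX3 with two H.
(B) has a dimethylamino group (-N(CH3)2) but the nitrogen has H0, not H2.
(C) contains a primary amino group (-NH2), which satisfies every atom and bond constraint.
So the answer is (C).

C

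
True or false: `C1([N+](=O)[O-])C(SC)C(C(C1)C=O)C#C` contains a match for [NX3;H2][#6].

False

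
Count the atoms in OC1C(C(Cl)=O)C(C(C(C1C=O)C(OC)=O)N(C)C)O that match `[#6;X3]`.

3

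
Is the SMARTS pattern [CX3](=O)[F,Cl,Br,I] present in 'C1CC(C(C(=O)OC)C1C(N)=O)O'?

No

The pattern [CX3](=O)[F,Cl,Br,I] describes a carbonyl carbon bonded to a halogen — an acyl halide.
The closest candidate here is a methyl-ester group (-C(=O)OCH3), but the carbonyl is bonded to -O-C, not to a halogen. No other fragment satisfies the full query, so there is no match.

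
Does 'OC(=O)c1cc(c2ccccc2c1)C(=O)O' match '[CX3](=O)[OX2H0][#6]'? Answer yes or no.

No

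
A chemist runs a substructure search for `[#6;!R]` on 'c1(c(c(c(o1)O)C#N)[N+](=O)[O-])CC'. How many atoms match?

Check the 13 heavy atoms by environment: 1× o (aromatic, in 5-ring) → no; 4× c (aromatic, in 5-ring) → no; 3× C (acyclic) → match; 1× N (charge +1, acyclic) → no; 1× O (charge -1, acyclic) → no; 2× O (acyclic) → no; 1× N (acyclic) → no.
That gives 3 matching atoms.

3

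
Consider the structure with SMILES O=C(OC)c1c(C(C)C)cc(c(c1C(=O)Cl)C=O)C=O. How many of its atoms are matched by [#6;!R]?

The query [#6;!R] means: carbon not in any ring.
Check the 20 heavy atoms by environment: 6× c (aromatic, in 6-ring) → no; 8× C (acyclic) → match; 5× O (acyclic) → no; 1× Cl (acyclic) → no.
That gives 8 matching atoms.

8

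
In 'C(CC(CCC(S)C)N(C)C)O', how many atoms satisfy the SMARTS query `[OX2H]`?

1

The query [OX2H] means: aliphatic oxygen with two connections, one of which is H — an -OH oxygen.
Check the 12 heavy atoms by environment: 3× C (H3, X4) → no; 2× C (H1, X4) → no; 4× C (H2, X4) → no; 1× N (H0, X3) → no; 1× S (H1, X2) → no; 1× O (H1, X2) → match.
That gives 1 matching atom.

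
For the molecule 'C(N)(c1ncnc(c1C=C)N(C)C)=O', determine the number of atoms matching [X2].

The query [X2] means: any atom with exactly two total connections (bonds + H).
Check the 14 heavy atoms by environment: 2× n (aromatic, X2) → match; 4× c (aromatic, X3) → no; 3× C (X3) → no; 2× N (X3) → no; 2× C (X4) → no; 1× O (X1) → no.
That gives 2 matching atoms.

2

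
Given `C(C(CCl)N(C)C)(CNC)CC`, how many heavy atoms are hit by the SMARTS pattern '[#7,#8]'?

The query [#7,#8] means: nitrogen or oxygen (comma = OR).
Check the 12 heavy atoms by environment: 9× C → no; 2× N → match; 1× Cl → no.
That gives 2 matching atoms.

2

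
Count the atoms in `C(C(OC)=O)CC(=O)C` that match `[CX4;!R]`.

The query [CX4;!R] means: aliphatic carbon with four total connections, not in a ring.
Check the 9 heavy atoms by environment: 4× C (X4, acyclic) → match; 2× C (X3, acyclic) → no; 2× O (X1, acyclic) → no; 1× O (X2, acyclic) → no.
That gives 4 matching atoms.

4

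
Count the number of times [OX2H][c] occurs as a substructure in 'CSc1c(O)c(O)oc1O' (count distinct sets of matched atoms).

3

[OX2H][c] is the SMARTS for a phenol: a hydroxyl oxygen attached to an aromatic carbon.
The molecule carries 3 separate instances of a hydroxyl group (-OH) meeting every constraint; each maps to a distinct set of atoms, giving 3 matches.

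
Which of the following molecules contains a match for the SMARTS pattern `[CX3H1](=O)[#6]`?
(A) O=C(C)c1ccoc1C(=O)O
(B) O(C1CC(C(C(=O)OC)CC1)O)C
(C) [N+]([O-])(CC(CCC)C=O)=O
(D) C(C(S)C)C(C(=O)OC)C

[CX3H1](=O)[#6] describes an sp2 carbon with one H, double-bonded to O and single-bonded to carbon (an aldehyde).
(A) has a carboxylic acid group (-C(=O)OH) but the carbonyl carbon has H0 and is bonded to O, not H1.
(B) has a methyl-ester group (-C(=O)OCH3) but the carbonyl carbon has H0, not H1.
(C) contains an aldehyde (-CHO), which satisfies every atom and bond constraint.
(D) has a methyl-ester group (-C(=O)OCH3) but the carbonyl carbon has H0, not H1.
So the answer is (C).

C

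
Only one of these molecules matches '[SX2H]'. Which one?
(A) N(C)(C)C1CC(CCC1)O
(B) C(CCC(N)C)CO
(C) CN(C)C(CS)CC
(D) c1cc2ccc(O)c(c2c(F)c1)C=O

[SX2H] describes an aliphatic sulfur with two connections, one being H (a thiol).
(A) has a hydroxyl group (-OH) but it is an -OH, not an -SH.
(B) has a hydroxyl group (-OH) but it is an -OH, not an -SH.
(C) contains a thiol (-SH), which satisfies every atom and bond constraint.
(D) has a hydroxyl group (-OH) but it is an -OH, not an -SH.
So the answer is (C).

C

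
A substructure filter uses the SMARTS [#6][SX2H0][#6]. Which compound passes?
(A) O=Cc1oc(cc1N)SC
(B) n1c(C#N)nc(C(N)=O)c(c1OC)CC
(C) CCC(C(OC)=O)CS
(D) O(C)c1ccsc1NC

A

[#6][SX2H0][#6] describes an aliphatic sulfur bridging two carbons with no H on the sulfur (a thioether).
(A) contains a methylthio ether (-SCH3), which satisfies every atom and bond constraint.
(B) has a methoxy ether (-OCH3) but the bridging atom is O, not S.
(C) has a thiol (-SH) but the sulfur has H1, not H0 bridging two carbons.
(D) has a methoxy ether (-OCH3) but the bridging atom is O, not S.
So the answer is (A).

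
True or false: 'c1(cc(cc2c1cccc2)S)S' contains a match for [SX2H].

The pattern [SX2H] describes an aliphatic sulfur with two connections, one being H — a thiol.
The molecule carries a thiol (-SH), whose atoms satisfy every constraint of the query, so the pattern matches.

True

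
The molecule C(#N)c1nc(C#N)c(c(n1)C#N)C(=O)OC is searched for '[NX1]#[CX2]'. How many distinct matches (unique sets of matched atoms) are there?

3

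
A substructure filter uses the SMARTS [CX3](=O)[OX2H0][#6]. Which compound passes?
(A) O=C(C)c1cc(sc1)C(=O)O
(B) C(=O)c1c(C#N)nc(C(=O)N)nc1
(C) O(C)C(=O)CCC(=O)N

[CX3](=O)[OX2H0][#6] describes a carbonyl carbon bonded to an oxygen that is itself bonded to carbon (no H on that O) (an ester).
(A) has a carboxylic acid group (-C(=O)OH) but the singly-bonded O carries H (OX2H1, not H0).
(B) has a primary amide (-C(=O)NH2) but the carbonyl is bonded to N, not to an O-C linkage.
(C) contains a methyl-ester group (-C(=O)OCH3), which satisfies every atom and bond constraint.
So the answer is (C).

C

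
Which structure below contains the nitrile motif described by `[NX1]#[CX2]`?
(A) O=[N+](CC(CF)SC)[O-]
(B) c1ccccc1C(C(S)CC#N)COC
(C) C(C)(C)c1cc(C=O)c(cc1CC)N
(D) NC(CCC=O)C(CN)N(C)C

B

[NX1]#[CX2] describes a nitrogen triple-bonded to a two-connected carbon (a nitrile).
(A) has a nitro group (-[N+](=O)[O-]) but there is no C#N triple bond.
(B) contains a nitrile (-C#N), which satisfies every atom and bond constraint.
(C) has a primary amino group (-NH2) but the nitrogen is NX3 (three connections), not NX1 triple-bonded.
(D) has a primary amino group (-NH2) but the nitrogen is NX3 (three connections), not NX1 triple-bonded.
So the answer is (B).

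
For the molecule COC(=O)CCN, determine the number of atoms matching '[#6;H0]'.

1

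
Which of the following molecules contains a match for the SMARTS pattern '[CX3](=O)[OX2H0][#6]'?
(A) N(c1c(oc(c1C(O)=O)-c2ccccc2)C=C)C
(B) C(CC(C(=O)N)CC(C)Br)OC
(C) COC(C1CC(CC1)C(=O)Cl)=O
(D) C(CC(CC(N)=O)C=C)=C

C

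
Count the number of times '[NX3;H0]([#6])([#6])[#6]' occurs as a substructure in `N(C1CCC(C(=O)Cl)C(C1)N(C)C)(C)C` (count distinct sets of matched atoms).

2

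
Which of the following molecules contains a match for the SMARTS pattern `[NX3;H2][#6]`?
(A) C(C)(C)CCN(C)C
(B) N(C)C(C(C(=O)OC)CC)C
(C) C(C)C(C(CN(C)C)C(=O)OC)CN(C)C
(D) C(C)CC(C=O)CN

[NX3;H2][#6] describes a trivalent nitrogen with two H attached to carbon (a primary amine).
(A) has a dimethylamino group (-N(CH3)2) but the nitrogen has H0, not H2.
(B) has an N-methylamino group (-NHCH3) but the nitrogen bears two carbons and only one H (H1), not H2.
(C) has a dimethylamino group (-N(CH3)2) but the nitrogen has H0, not H2.
(D) contains a primary amino group (-NH2), which satisfies every atom and bond constraint.
So the answer is (D).

D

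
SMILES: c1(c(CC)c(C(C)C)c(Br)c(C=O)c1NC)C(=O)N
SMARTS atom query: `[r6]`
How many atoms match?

6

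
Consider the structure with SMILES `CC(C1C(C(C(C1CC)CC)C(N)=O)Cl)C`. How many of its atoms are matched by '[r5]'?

5

Check the 16 heavy atoms by environment: 5× C (in 5-ring) → match; 8× C (acyclic) → no; 1× O (acyclic) → no; 1× N (acyclic) → no; 1× Cl (acyclic) → no.
That gives 5 matching atoms.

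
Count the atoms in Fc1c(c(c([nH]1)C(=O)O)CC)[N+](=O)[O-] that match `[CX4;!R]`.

2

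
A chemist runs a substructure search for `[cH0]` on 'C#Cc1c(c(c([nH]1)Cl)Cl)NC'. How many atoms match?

4

Check the 11 heavy atoms by environment: 1× n (aromatic, H1) → no; 4× c (aromatic, H0) → match; 2× Cl (H0) → no; 1× C (H0) → no; 1× C (H1) → no; 1× N (H1) → no; 1× C (H3) → no.
That gives 4 matching atoms.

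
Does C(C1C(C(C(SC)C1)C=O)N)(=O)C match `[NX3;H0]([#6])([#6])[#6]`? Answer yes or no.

The pattern [NX3;H0]([#6])([#6])[#6] describes a trivalent nitrogen with no H, bonded to three carbons — a tertiary amine.
The closest candidate here is a primary amino group (-NH2), but the nitrogen has H2, not H0 with three carbons. No other fragment satisfies the full query, so there is no match.

No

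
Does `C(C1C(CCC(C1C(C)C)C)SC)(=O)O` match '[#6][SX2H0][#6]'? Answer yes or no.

Yes

The pattern [#6][SX2H0][#6] describes an aliphatic sulfur bridging two carbons with no H on the sulfur — a thioether.
The molecule carries a methylthio ether (-SCH3), whose atoms satisfy every constraint of the query, so the pattern matches.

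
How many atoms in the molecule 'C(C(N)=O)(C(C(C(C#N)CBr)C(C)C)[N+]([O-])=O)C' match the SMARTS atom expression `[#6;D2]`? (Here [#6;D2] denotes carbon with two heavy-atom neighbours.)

2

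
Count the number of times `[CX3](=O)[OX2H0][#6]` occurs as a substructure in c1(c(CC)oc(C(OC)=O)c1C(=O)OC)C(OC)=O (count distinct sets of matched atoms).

3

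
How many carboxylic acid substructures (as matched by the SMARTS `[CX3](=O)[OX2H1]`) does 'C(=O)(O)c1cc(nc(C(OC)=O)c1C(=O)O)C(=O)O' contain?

3

[CX3](=O)[OX2H1] is the SMARTS for a carboxylic acid: an sp2 carbon double-bonded to O and single-bonded to an -OH oxygen.
The molecule carries 3 separate instances of a carboxylic acid group (-C(=O)OH) meeting every constraint; each maps to a distinct set of atoms, giving 3 matches.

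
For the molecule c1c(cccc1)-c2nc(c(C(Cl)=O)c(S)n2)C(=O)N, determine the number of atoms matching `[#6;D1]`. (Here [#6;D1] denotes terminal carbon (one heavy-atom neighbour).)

0

Check the 19 heavy atoms by environment: 2× n (aromatic, D2) → no; 5× c (aromatic, D3) → no; 2× C (D3) → no; 2× O (D1) → no; 1× Cl (D1) → no; 5× c (aromatic, D2) → no; 1× N (D1) → no; 1× S (D1) → no.
No environment satisfies the query, so 0 matching atoms.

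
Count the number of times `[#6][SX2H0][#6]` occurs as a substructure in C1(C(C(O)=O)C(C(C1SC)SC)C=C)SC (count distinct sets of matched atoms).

3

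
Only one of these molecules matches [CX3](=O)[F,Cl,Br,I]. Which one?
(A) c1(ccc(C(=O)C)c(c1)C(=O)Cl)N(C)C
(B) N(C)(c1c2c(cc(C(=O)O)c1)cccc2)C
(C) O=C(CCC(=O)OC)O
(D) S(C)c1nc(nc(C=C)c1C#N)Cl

A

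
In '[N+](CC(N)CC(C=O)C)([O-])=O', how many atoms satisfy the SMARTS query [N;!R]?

Check the 11 heavy atoms by environment: 6× C (acyclic) → no; 2× O (acyclic) → no; 1× N (acyclic) → match; 1× N (charge +1, acyclic) → match; 1× O (charge -1, acyclic) → no.
Summing the matching environments: 1 + 1 = 2 matching atoms.

2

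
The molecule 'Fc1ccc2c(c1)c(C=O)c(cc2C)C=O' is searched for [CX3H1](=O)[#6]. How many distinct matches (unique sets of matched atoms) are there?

2

[CX3H1](=O)[#6] is the SMARTS for an aldehyde: an sp2 carbon with one H, double-bonded to O and single-bonded to carbon.
The molecule carries 2 separate instances of an aldehyde (-CHO) meeting every constraint; each maps to a distinct set of atoms, giving 2 matches.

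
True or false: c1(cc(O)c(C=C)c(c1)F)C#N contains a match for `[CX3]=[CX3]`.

The pattern [CX3]=[CX3] describes a non-aromatic C=C double bond between two sp2 carbons — an alkene.
The molecule carries a vinyl group (-CH=CH2), whose atoms satisfy every constraint of the query, so the pattern matches.

True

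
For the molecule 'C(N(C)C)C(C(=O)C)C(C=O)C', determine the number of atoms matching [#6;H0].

1

The query [#6;H0] means: any carbon with no attached hydrogen.
Check the 12 heavy atoms by environment: 4× C (H3) → no; 3× C (H1) → no; 1× C (H2) → no; 2× O (H0) → no; 1× C (H0) → match; 1× N (H0) → no.
That gives 1 matching atom.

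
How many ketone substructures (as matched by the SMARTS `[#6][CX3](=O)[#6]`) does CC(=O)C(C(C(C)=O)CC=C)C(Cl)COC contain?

[#6][CX3](=O)[#6] is the SMARTS for a ketone: a carbonyl carbon (no H) flanked by two carbons.
The molecule carries 2 separate instances of an acetyl/ketone group (-C(=O)CH3) meeting every constraint; each maps to a distinct set of atoms, giving 2 matches.

2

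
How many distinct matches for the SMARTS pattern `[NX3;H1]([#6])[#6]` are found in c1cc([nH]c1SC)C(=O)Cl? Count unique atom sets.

[NX3;H1]([#6])[#6] is the SMARTS for a secondary amine: a trivalent nitrogen with one H, bonded to two carbons.
No fragment in the molecule satisfies every constraint, giving 0 matches.

0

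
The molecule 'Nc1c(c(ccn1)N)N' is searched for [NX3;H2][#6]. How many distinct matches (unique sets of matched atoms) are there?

3

[NX3;H2][#6] is the SMARTS for a primary amine: a trivalent nitrogen with two H attached to carbon.
The molecule carries 3 separate instances of a primary amino group (-NH2) meeting every constraint; each maps to a distinct set of atoms, giving 3 matches.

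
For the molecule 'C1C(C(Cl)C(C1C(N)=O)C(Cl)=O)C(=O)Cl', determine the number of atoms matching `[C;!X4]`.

3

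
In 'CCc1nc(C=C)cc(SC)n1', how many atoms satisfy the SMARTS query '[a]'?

Check the 12 heavy atoms by environment: 2× n (aromatic) → match; 4× c (aromatic) → match; 5× C → no; 1× S → no.
Summing the matching environments: 2 + 4 = 6 matching atoms.

6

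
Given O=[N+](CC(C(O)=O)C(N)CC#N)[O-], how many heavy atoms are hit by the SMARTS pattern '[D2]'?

The query [D2] means: atom with exactly two heavy-atom neighbours.
Check the 13 heavy atoms by environment: 3× C (D2) → match; 3× C (D3) → no; 2× N (D1) → no; 3× O (D1) → no; 1× N (charge +1, D3) → no; 1× O (charge -1, D1) → no.
That gives 3 matching atoms.

3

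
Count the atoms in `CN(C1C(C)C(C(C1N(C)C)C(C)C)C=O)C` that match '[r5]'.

5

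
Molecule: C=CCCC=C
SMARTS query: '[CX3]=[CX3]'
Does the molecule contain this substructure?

Yes

The pattern [CX3]=[CX3] describes a non-aromatic C=C double bond between two sp2 carbons — an alkene.
The molecule carries a vinyl group (-CH=CH2), whose atoms satisfy every constraint of the query, so the pattern matches.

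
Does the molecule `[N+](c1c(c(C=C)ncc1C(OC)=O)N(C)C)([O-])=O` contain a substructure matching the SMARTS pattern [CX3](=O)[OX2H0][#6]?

The pattern [CX3](=O)[OX2H0][#6] describes a carbonyl carbon bonded to an oxygen that is itself bonded to carbon (no H on that O) — an ester.
The molecule carries a methyl-ester group (-C(=O)OCH3), whose atoms satisfy every constraint of the query, so the pattern matches.

Yes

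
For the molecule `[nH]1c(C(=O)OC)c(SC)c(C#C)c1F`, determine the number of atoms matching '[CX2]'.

The query [CX2] means: C with X2: aliphatic carbon with exactly 2 total connections.
Check the 14 heavy atoms by environment: 1× n (aromatic, X3) → no; 4× c (aromatic, X3) → no; 1× S (X2) → no; 2× C (X4) → no; 1× C (X3) → no; 1× O (X1) → no; 1× O (X2) → no; 1× F (X1) → no; 2× C (X2) → match.
That gives 2 matching atoms.

2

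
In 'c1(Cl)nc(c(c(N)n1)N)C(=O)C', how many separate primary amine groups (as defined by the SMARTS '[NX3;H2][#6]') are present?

2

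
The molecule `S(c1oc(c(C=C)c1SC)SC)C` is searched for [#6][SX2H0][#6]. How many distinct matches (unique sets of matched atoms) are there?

[#6][SX2H0][#6] is the SMARTS for a thioether: an aliphatic sulfur bridging two carbons with no H on the sulfur.
The molecule carries 3 separate instances of a methylthio ether (-SCH3) meeting every constraint; each maps to a distinct set of atoms, giving 3 matches.

3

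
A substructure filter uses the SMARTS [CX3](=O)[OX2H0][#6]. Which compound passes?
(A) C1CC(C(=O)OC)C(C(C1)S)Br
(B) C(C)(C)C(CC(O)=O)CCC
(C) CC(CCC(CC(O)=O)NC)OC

A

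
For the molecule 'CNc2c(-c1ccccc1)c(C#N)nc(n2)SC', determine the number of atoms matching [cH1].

5

The query [cH1] means: aromatic carbon bearing exactly one hydrogen.
Check the 18 heavy atoms by environment: 2× n (aromatic, H0) → no; 5× c (aromatic, H0) → no; 1× S (H0) → no; 2× C (H3) → no; 1× C (H0) → no; 1× N (H0) → no; 5× c (aromatic, H1) → match; 1× N (H1) → no.
That gives 5 matching atoms.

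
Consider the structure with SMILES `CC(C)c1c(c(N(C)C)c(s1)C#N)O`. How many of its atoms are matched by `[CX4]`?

The query [CX4] means: C with X4: aliphatic carbon with exactly 4 total connections (bonds + H).
Check the 14 heavy atoms by environment: 1× s (aromatic, X2) → no; 4× c (aromatic, X3) → no; 5× C (X4) → match; 1× C (X2) → no; 1× N (X1) → no; 1× O (X2) → no; 1× N (X3) → no.
That gives 5 matching atoms.

5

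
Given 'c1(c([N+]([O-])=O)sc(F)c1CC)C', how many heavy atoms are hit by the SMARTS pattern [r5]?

5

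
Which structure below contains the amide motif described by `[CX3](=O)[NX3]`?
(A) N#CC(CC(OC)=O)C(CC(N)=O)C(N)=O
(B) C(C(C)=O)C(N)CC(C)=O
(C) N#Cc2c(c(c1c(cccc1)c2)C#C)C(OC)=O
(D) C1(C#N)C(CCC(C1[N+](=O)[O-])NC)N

A

[CX3](=O)[NX3] describes a carbonyl carbon bonded to a trivalent nitrogen (an amide).
(A) contains a primary amide (-C(=O)NH2), which satisfies every atom and bond constraint.
(B) has a primary amino group (-NH2) but the -NH2 is not attached to a carbonyl carbon.
(C) has a methyl-ester group (-C(=O)OCH3) but the carbonyl is bonded to O, not to an NX3 nitrogen.
(D) has a nitrile (-C#N) but the nitrile N is NX1 (triple-bonded), not NX3.
So the answer is (A).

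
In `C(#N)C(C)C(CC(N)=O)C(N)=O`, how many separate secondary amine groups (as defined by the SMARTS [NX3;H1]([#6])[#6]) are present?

[NX3;H1]([#6])[#6] is the SMARTS for a secondary amine: a trivalent nitrogen with one H, bonded to two carbons.
The molecule has a primary amide (-C(=O)NH2), but the -C(=O)NH2 nitrogen has H2, not H1; nothing else fits, so there are 0 matches.

0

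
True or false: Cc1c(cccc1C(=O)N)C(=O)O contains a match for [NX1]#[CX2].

False

The pattern [NX1]#[CX2] describes a nitrogen triple-bonded to a two-connected carbon — a nitrile.
The closest candidate here is a primary amide (-C(=O)NH2), but the nitrogen is NX3, not NX1. No other fragment satisfies the full query, so there is no match.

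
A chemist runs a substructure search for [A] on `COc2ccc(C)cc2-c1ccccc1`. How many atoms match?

3

The query [A] means: A matches any aliphatic (non-aromatic) heavy atom.
Check the 15 heavy atoms by environment: 12× c (aromatic) → no; 2× C → match; 1× O → match.
Summing the matching environments: 2 + 1 = 3 matching atoms.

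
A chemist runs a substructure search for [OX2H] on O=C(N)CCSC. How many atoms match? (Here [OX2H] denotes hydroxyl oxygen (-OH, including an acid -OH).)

0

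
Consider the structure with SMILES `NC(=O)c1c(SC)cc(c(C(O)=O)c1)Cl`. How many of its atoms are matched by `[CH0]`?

Check the 15 heavy atoms by environment: 4× c (aromatic, H0) → no; 2× c (aromatic, H1) → no; 2× C (H0) → match; 2× O (H0) → no; 1× O (H1) → no; 1× S (H0) → no; 1× C (H3) → no; 1× Cl (H0) → no; 1× N (H2) → no.
That gives 2 matching atoms.

2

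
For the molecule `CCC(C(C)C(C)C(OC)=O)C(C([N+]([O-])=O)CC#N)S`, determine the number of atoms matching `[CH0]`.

The query [CH0] means: aliphatic carbon with no attached hydrogen.
Check the 20 heavy atoms by environment: 2× C (H2) → no; 5× C (H1) → no; 4× C (H3) → no; 1× N (charge +1, H0) → no; 1× O (charge -1, H0) → no; 3× O (H0) → no; 2× C (H0) → match; 1× N (H0) → no; 1× S (H1) → no.
That gives 2 matching atoms.

2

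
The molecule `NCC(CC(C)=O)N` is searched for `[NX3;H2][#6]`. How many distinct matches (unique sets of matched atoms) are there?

2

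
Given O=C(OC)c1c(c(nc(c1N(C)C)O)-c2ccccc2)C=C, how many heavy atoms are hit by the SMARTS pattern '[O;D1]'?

2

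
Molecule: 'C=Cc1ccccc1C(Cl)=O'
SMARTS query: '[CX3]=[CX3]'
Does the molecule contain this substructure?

Yes

The pattern [CX3]=[CX3] describes a non-aromatic C=C double bond between two sp2 carbons — an alkene.
The molecule carries a vinyl group (-CH=CH2), whose atoms satisfy every constraint of the query, so the pattern matches.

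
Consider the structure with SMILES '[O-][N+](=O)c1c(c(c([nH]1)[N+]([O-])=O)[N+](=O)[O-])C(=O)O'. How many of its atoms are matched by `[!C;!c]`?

The query [!C;!c] means: neither aliphatic nor aromatic carbon — same as [!#6].
Check the 17 heavy atoms by environment: 1× n (aromatic) → match; 4× c (aromatic) → no; 3× N (charge +1) → match; 3× O (charge -1) → match; 5× O → match; 1× C → no.
Summing the matching environments: 1 + 3 + 3 + 5 = 12 matching atoms.

12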